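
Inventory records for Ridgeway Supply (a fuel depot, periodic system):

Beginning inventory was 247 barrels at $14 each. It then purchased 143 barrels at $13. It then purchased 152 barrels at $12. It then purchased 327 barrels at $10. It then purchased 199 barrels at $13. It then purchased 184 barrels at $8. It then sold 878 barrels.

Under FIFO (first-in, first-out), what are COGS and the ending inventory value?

COGS = $10,528; ending inventory = $3,942

Sale 1 (878) [FIFO — oldest first]: 247 @ $14 + 143 @ $13 + 152 @ $12 + 327 @ $10 + 9 @ $13 = $10,528
Ending inventory: 190 @ $13 + 184 @ $8 = $3,942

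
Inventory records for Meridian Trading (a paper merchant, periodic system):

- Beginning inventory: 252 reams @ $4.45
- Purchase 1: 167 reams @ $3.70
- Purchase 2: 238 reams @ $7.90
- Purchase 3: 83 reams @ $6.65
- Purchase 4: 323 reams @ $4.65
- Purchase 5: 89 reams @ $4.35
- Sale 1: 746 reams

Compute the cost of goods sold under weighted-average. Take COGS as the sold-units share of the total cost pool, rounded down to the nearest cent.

COGS = $3,924.62

Sale 1, sell 746: 746/1152 × $6,060.55 → $3,924.62
Ending inventory (cost pool remaining) = $2,135.93
Check: goods available $6,060.55 = COGS $3,924.62 + ending $2,135.93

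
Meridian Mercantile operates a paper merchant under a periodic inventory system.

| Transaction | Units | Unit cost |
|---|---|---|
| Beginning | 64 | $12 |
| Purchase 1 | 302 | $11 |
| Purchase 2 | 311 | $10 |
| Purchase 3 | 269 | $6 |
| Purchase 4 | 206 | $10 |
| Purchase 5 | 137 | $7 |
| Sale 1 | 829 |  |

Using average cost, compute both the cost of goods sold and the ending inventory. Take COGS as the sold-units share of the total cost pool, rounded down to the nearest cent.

COGS = $7,610.20; ending inventory = $4,222.80

Sale 1, sell 829: 829/1289 × $11,833.00 → $7,610.20
Ending inventory (cost pool remaining) = $4,222.80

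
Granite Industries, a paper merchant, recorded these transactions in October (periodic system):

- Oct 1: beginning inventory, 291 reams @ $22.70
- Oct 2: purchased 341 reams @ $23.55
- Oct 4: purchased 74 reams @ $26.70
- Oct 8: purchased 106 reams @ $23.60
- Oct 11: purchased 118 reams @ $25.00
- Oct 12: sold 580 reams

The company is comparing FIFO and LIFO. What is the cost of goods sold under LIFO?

COGS = $14,068.50

FIFO COGS: 291 @ $22.70 + 289 @ $23.55 = $13,411.65
LIFO COGS: 118 @ $25.00 + 106 @ $23.60 + 74 @ $26.70 + 282 @ $23.55 = $14,068.50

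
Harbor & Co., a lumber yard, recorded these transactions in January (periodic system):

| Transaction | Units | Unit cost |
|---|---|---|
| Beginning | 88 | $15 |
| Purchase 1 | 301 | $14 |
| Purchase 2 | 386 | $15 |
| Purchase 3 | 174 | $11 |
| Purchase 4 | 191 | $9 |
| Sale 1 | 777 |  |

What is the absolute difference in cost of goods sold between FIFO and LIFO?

FIFO COGS: 88 @ $15 + 301 @ $14 + 386 @ $15 + 2 @ $11 = $11,346
LIFO COGS: 191 @ $9 + 174 @ $11 + 386 @ $15 + 26 @ $14 = $9,787
Difference = |$11,346 − $9,787| = $1,559

$1,559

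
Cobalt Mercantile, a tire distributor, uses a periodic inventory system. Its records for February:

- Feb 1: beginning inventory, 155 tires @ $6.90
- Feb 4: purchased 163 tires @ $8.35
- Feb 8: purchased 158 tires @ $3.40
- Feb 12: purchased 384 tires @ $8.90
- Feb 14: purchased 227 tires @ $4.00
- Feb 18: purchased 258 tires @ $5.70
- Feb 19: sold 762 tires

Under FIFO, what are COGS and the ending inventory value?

COGS = $5,513.15; ending inventory = $3,250.80

Feb 19, 762 sold [FIFO — oldest first]: 155 @ $6.90 + 163 @ $8.35 + 158 @ $3.40 + 286 @ $8.90 = $5,513.15
Ending inventory: 98 @ $8.90 + 227 @ $4.00 + 258 @ $5.70 = $3,250.80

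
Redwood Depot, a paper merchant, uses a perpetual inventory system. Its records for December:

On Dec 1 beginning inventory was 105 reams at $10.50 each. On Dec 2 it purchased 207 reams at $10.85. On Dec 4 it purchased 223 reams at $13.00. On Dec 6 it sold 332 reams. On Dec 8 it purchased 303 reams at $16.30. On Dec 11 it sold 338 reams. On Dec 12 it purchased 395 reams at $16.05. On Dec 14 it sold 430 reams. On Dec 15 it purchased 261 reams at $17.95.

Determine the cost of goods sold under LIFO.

COGS = $16,119.80

Dec 6, 332 sold [LIFO — newest first]: 223 @ $13.00 + 109 @ $10.85 = $4,081.65
Dec 11, 338 sold [LIFO — newest first]: 303 @ $16.30 + 35 @ $10.85 = $5,318.65
Dec 14, 430 sold [LIFO — newest first]: 395 @ $16.05 + 35 @ $10.85 = $6,719.50
Total COGS = $4,081.65 + $5,318.65 + $6,719.50 = $16,119.80
Ending inventory: 105 @ $10.50 + 28 @ $10.85 + 261 @ $17.95 = $6,091.25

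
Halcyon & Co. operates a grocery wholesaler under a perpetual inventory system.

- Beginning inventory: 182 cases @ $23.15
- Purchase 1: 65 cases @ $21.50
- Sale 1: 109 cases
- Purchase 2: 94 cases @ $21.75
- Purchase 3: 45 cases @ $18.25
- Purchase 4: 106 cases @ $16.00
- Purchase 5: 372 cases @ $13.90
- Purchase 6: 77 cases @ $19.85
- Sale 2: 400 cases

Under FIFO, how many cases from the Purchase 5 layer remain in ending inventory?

Sale 1 (109) [FIFO — oldest first]: 109 @ $23.15 = $2,523.35
Sale 2 (400) [FIFO — oldest first]: 73 @ $23.15 + 65 @ $21.50 + 94 @ $21.75 + 45 @ $18.25 + 106 @ $16.00 + 17 @ $13.90 = $7,885.50
Total COGS = $2,523.35 + $7,885.50 = $10,408.85
Ending inventory: 355 @ $13.90 + 77 @ $19.85 = $6,462.95

355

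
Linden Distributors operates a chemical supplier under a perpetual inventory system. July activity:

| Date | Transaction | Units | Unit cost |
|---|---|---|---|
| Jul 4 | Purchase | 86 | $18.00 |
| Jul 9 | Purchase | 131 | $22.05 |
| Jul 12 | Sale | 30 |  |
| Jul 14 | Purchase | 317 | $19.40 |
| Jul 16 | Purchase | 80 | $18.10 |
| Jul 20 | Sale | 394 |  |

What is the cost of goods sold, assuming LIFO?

COGS = $8,201.10

Jul 12, 30 sold [LIFO — newest first]: 30 @ $22.05 = $661.50
Jul 20, 394 sold [LIFO — newest first]: 80 @ $18.10 + 314 @ $19.40 = $7,539.60
Total COGS = $661.50 + $7,539.60 = $8,201.10
Ending inventory: 86 @ $18.00 + 101 @ $22.05 + 3 @ $19.40 = $3,833.25
Check: goods available $12,034.35 = COGS $8,201.10 + ending $3,833.25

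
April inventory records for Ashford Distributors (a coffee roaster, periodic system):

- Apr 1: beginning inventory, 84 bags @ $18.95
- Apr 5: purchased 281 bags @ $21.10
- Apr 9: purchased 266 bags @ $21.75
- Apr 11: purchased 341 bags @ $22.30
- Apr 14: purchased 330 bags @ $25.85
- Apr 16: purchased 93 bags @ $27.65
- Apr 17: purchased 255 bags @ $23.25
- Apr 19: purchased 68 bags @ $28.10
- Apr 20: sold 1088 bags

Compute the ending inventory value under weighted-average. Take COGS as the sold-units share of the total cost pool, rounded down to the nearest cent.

Apr 20, sell 1088: 1088/1718 × $39,852.20 → $25,238.18
Ending inventory (cost pool remaining) = $14,614.02
Check: goods available $39,852.20 = COGS $25,238.18 + ending $14,614.02

Ending inventory = $14,614.02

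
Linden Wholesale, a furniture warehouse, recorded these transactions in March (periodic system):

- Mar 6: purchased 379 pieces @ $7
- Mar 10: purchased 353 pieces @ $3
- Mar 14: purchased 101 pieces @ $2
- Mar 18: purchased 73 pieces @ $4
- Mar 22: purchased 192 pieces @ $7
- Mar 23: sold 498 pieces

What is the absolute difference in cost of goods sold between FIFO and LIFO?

FIFO COGS: 379 @ $7 + 119 @ $3 = $3,010
LIFO COGS: 192 @ $7 + 73 @ $4 + 101 @ $2 + 132 @ $3 = $2,234
Difference = |$3,010 − $2,234| = $776

$776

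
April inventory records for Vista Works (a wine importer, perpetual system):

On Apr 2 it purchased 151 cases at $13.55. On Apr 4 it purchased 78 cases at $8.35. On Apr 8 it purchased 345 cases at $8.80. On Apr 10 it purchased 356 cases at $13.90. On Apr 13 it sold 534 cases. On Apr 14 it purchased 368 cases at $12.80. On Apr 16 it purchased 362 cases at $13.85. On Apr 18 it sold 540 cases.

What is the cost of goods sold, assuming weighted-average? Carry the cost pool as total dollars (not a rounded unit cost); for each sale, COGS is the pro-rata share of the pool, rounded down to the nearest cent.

COGS = $12,978.08

After Apr 2: 151 on hand, pool $2,046.05 (≈ $13.5500 each)
After Apr 4: 229 on hand, pool $2,697.35 (≈ $11.7788 each)
After Apr 8: 574 on hand, pool $5,733.35 (≈ $9.9884 each)
After Apr 10: 930 on hand, pool $10,681.75 (≈ $11.4858 each)
Apr 13, sell 534: 534/930 × $10,681.75 → $6,133.39
After Apr 14: 764 on hand, pool $9,258.76 (≈ $12.1188 each)
After Apr 16: 1126 on hand, pool $14,272.46 (≈ $12.6754 each)
Apr 18, sell 540: 540/1126 × $14,272.46 → $6,844.69
Total COGS = $6,133.39 + $6,844.69 = $12,978.08
Ending inventory (cost pool remaining) = $7,427.77
Check: goods available $20,405.85 = COGS $12,978.08 + ending $7,427.77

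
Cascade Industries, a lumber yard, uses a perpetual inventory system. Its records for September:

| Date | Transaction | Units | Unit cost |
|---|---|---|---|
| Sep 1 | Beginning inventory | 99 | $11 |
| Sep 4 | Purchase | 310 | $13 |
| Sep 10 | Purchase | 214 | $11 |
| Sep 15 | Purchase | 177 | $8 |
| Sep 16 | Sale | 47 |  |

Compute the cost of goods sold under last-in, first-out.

COGS = $376

Sep 16, 47 sold [LIFO — newest first]: 47 @ $8 = $376
Ending inventory: 99 @ $11 + 310 @ $13 + 214 @ $11 + 130 @ $8 = $8,513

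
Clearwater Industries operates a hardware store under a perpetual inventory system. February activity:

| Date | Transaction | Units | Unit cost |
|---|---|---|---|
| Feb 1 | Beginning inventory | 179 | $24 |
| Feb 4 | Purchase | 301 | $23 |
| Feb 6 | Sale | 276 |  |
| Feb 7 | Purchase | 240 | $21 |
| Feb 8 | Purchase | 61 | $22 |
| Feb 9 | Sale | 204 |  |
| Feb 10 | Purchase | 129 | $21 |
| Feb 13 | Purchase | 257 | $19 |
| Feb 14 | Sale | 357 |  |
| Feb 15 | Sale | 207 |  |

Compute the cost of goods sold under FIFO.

COGS = $22,856

Feb 6, 276 sold [FIFO — oldest first]: 179 @ $24 + 97 @ $23 = $6,527
Feb 9, 204 sold [FIFO — oldest first]: 204 @ $23 = $4,692
Feb 14, 357 sold [FIFO — oldest first]: 240 @ $21 + 61 @ $22 + 56 @ $21 = $7,558
Feb 15, 207 sold [FIFO — oldest first]: 73 @ $21 + 134 @ $19 = $4,079
Total COGS = $6,527 + $4,692 + $7,558 + $4,079 = $22,856
Ending inventory: 123 @ $19 = $2,337
Check: goods available $25,193 = COGS $22,856 + ending $2,337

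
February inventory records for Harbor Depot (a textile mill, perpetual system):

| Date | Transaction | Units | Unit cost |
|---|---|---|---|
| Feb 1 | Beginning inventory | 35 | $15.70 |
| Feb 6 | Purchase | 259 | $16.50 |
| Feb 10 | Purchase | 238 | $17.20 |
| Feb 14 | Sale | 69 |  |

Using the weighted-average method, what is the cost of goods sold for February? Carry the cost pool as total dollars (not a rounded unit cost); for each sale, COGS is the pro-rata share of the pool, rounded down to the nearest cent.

COGS = $1,156.47

After Feb 1: 35 on hand, pool $549.50 (≈ $15.7000 each)
After Feb 6: 294 on hand, pool $4,823.00 (≈ $16.4048 each)
After Feb 10: 532 on hand, pool $8,916.60 (≈ $16.7605 each)
Feb 14, sell 69: 69/532 × $8,916.60 → $1,156.47
Ending inventory (cost pool remaining) = $7,760.13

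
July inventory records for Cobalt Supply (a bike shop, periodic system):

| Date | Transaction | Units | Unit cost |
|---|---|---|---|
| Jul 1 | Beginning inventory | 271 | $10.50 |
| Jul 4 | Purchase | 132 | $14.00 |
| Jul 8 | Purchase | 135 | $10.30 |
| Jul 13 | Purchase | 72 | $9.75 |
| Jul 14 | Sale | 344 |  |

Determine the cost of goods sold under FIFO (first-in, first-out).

COGS = $3,867.50

Jul 14, 344 sold [FIFO — oldest first]: 271 @ $10.50 + 73 @ $14.00 = $3,867.50
Ending inventory: 59 @ $14.00 + 135 @ $10.30 + 72 @ $9.75 = $2,918.50
Check: goods available $6,786.00 = COGS $3,867.50 + ending $2,918.50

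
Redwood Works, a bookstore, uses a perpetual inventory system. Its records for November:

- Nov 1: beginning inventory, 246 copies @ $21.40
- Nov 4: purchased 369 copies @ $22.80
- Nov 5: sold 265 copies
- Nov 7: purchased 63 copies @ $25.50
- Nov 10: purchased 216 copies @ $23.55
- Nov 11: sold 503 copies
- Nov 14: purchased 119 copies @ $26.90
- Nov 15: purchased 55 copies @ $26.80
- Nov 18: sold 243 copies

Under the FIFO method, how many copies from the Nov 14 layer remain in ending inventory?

2

Nov 5, 265 sold [FIFO — oldest first]: 246 @ $21.40 + 19 @ $22.80 = $5,697.60
Nov 11, 503 sold [FIFO — oldest first]: 350 @ $22.80 + 63 @ $25.50 + 90 @ $23.55 = $11,706.00
Nov 18, 243 sold [FIFO — oldest first]: 126 @ $23.55 + 117 @ $26.90 = $6,114.60
Total COGS = $5,697.60 + $11,706.00 + $6,114.60 = $23,518.20
Ending inventory: 2 @ $26.90 + 55 @ $26.80 = $1,527.80
Check: goods available $25,046.00 = COGS $23,518.20 + ending $1,527.80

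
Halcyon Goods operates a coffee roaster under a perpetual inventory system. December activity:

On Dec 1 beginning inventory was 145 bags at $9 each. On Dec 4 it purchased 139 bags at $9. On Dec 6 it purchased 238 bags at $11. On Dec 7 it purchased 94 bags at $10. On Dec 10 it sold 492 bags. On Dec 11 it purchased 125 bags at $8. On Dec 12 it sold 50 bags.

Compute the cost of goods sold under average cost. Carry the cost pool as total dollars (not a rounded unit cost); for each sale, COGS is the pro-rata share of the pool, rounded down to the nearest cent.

COGS = $5,331.19

After Dec 1: 145 on hand, pool $1,305.00 (≈ $9.0000 each)
After Dec 4: 284 on hand, pool $2,556.00 (≈ $9.0000 each)
After Dec 6: 522 on hand, pool $5,174.00 (≈ $9.9119 each)
After Dec 7: 616 on hand, pool $6,114.00 (≈ $9.9253 each)
Dec 10, sell 492: 492/616 × $6,114.00 → $4,883.25
After Dec 11: 249 on hand, pool $2,230.75 (≈ $8.9588 each)
Dec 12, sell 50: 50/249 × $2,230.75 → $447.94
Total COGS = $4,883.25 + $447.94 = $5,331.19
Ending inventory (cost pool remaining) = $1,782.81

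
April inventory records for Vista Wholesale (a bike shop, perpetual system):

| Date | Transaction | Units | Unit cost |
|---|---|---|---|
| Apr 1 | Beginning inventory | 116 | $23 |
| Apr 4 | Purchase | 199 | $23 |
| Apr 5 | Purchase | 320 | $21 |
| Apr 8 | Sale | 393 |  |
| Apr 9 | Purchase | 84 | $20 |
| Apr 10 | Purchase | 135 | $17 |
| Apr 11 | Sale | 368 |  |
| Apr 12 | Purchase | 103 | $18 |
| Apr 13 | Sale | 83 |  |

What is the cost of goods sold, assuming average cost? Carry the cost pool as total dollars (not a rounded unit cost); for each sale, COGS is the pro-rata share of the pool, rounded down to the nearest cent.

After Apr 1: 116 on hand, pool $2,668.00 (≈ $23.0000 each)
After Apr 4: 315 on hand, pool $7,245.00 (≈ $23.0000 each)
After Apr 5: 635 on hand, pool $13,965.00 (≈ $21.9921 each)
Apr 8, sell 393: 393/635 × $13,965.00 → $8,642.90
After Apr 9: 326 on hand, pool $7,002.10 (≈ $21.4788 each)
After Apr 10: 461 on hand, pool $9,297.10 (≈ $20.1672 each)
Apr 11, sell 368: 368/461 × $9,297.10 → $7,421.54
After Apr 12: 196 on hand, pool $3,729.56 (≈ $19.0284 each)
Apr 13, sell 83: 83/196 × $3,729.56 → $1,579.35
Total COGS = $8,642.90 + $7,421.54 + $1,579.35 = $17,643.79
Ending inventory (cost pool remaining) = $2,150.21

COGS = $17,643.79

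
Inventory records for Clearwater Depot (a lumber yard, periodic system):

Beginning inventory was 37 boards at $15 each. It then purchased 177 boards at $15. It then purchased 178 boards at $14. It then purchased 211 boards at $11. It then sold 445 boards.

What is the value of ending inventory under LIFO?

Ending inventory = $2,370

Sale 1 (445) [LIFO — newest first]: 211 @ $11 + 178 @ $14 + 56 @ $15 = $5,653
Ending inventory: 37 @ $15 + 121 @ $15 = $2,370
Check: goods available $8,023 = COGS $5,653 + ending $2,370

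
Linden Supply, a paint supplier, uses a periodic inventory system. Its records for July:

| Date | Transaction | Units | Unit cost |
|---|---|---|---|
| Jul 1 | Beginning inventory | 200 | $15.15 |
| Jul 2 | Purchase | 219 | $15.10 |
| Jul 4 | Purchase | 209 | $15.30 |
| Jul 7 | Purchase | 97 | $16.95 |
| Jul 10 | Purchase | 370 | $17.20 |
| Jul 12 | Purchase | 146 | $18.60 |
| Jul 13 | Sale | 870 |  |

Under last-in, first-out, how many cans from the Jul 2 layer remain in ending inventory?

Jul 13, 870 sold [LIFO — newest first]: 146 @ $18.60 + 370 @ $17.20 + 97 @ $16.95 + 209 @ $15.30 + 48 @ $15.10 = $14,646.25
Ending inventory: 200 @ $15.15 + 171 @ $15.10 = $5,612.10
Check: goods available $20,258.35 = COGS $14,646.25 + ending $5,612.10

171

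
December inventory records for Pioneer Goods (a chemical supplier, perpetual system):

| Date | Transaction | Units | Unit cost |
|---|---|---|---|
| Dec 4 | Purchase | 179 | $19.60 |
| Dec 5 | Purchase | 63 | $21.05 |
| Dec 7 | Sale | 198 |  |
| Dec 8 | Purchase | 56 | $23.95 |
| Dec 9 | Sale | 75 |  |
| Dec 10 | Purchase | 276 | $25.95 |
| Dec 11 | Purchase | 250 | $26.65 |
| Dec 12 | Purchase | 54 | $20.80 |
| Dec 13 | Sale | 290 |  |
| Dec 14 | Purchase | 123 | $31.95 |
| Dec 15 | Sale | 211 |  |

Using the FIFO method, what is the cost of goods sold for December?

Dec 7, 198 sold [FIFO — oldest first]: 179 @ $19.60 + 19 @ $21.05 = $3,908.35
Dec 9, 75 sold [FIFO — oldest first]: 44 @ $21.05 + 31 @ $23.95 = $1,668.65
Dec 13, 290 sold [FIFO — oldest first]: 25 @ $23.95 + 265 @ $25.95 = $7,475.50
Dec 15, 211 sold [FIFO — oldest first]: 11 @ $25.95 + 200 @ $26.65 = $5,615.45
Total COGS = $3,908.35 + $1,668.65 + $7,475.50 + $5,615.45 = $18,667.95
Ending inventory: 50 @ $26.65 + 54 @ $20.80 + 123 @ $31.95 = $6,385.55
Check: goods available $25,053.50 = COGS $18,667.95 + ending $6,385.55

COGS = $18,667.95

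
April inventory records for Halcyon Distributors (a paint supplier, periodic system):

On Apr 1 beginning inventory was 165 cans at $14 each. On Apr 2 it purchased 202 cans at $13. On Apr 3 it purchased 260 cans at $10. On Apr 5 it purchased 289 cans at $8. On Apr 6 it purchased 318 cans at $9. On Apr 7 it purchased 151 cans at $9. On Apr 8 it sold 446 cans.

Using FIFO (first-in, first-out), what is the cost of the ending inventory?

Ending inventory = $8,343

Apr 8, 446 sold [FIFO — oldest first]: 165 @ $14 + 202 @ $13 + 79 @ $10 = $5,726
Ending inventory: 181 @ $10 + 289 @ $8 + 318 @ $9 + 151 @ $9 = $8,343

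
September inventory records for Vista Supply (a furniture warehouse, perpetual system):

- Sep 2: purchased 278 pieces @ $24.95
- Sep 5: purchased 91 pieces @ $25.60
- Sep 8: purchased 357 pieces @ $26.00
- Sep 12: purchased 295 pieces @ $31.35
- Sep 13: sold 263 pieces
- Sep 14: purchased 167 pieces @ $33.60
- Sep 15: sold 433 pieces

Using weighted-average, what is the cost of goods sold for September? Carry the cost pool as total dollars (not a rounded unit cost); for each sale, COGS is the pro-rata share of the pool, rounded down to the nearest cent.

COGS = $19,446.48

After Sep 2: 278 on hand, pool $6,936.10 (≈ $24.9500 each)
After Sep 5: 369 on hand, pool $9,265.70 (≈ $25.1103 each)
After Sep 8: 726 on hand, pool $18,547.70 (≈ $25.5478 each)
After Sep 12: 1021 on hand, pool $27,795.95 (≈ $27.2242 each)
Sep 13, sell 263: 263/1021 × $27,795.95 → $7,159.97
After Sep 14: 925 on hand, pool $26,247.18 (≈ $28.3753 each)
Sep 15, sell 433: 433/925 × $26,247.18 → $12,286.51
Total COGS = $7,159.97 + $12,286.51 = $19,446.48
Ending inventory (cost pool remaining) = $13,960.67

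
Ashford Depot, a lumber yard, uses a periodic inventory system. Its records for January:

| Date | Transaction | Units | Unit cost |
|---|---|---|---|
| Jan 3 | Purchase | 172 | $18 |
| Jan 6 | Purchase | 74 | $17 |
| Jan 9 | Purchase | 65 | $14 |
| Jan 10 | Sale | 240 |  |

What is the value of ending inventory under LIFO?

Ending inventory = $1,278

Jan 10, 240 sold [LIFO — newest first]: 65 @ $14 + 74 @ $17 + 101 @ $18 = $3,986
Ending inventory: 71 @ $18 = $1,278
Check: goods available $5,264 = COGS $3,986 + ending $1,278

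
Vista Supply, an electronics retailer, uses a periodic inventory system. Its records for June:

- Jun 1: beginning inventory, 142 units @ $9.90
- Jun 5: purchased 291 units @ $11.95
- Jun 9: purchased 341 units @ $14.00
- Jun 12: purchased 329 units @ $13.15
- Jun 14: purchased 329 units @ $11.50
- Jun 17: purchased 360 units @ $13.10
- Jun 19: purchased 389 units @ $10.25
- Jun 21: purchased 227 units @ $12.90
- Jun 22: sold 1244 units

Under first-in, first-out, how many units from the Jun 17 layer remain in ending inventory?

Jun 22, 1244 sold [FIFO — oldest first]: 142 @ $9.90 + 291 @ $11.95 + 341 @ $14.00 + 329 @ $13.15 + 141 @ $11.50 = $15,605.10
Ending inventory: 188 @ $11.50 + 360 @ $13.10 + 389 @ $10.25 + 227 @ $12.90 = $13,793.55

360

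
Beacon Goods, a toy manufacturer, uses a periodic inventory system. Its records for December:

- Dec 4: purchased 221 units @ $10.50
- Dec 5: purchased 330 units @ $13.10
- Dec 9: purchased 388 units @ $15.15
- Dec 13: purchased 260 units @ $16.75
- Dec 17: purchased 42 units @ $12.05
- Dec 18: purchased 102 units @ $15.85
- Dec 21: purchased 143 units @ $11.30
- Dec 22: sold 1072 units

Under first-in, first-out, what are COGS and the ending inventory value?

COGS = $14,749.45; ending inventory = $5,865.95

Dec 22, 1072 sold [FIFO — oldest first]: 221 @ $10.50 + 330 @ $13.10 + 388 @ $15.15 + 133 @ $16.75 = $14,749.45
Ending inventory: 127 @ $16.75 + 42 @ $12.05 + 102 @ $15.85 + 143 @ $11.30 = $5,865.95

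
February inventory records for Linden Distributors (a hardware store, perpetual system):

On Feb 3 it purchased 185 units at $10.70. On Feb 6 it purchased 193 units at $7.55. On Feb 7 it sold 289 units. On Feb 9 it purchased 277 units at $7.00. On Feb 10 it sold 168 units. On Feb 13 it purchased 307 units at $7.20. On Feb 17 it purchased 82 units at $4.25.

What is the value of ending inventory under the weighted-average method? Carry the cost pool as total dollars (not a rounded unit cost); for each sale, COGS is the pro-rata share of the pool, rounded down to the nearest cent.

After Feb 3: 185 on hand, pool $1,979.50 (≈ $10.7000 each)
After Feb 6: 378 on hand, pool $3,436.65 (≈ $9.0917 each)
Feb 7, sell 289: 289/378 × $3,436.65 → $2,627.49
After Feb 9: 366 on hand, pool $2,748.16 (≈ $7.5086 each)
Feb 10, sell 168: 168/366 × $2,748.16 → $1,261.45
After Feb 13: 505 on hand, pool $3,697.11 (≈ $7.3210 each)
After Feb 17: 587 on hand, pool $4,045.61 (≈ $6.8920 each)
Total COGS = $2,627.49 + $1,261.45 = $3,888.94
Ending inventory (cost pool remaining) = $4,045.61

Ending inventory = $4,045.61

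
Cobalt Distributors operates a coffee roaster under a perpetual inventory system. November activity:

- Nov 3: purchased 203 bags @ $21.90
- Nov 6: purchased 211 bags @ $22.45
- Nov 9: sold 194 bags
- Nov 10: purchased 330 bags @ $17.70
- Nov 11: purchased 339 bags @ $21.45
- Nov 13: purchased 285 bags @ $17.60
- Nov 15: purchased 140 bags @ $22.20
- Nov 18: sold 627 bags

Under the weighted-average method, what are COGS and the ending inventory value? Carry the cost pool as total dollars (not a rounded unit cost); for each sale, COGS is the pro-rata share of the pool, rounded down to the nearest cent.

COGS = $16,764.82; ending inventory = $13,654.38

After Nov 3: 203 on hand, pool $4,445.70 (≈ $21.9000 each)
After Nov 6: 414 on hand, pool $9,182.65 (≈ $22.1803 each)
Nov 9, sell 194: 194/414 × $9,182.65 → $4,302.98
After Nov 10: 550 on hand, pool $10,720.67 (≈ $19.4921 each)
After Nov 11: 889 on hand, pool $17,992.22 (≈ $20.2387 each)
After Nov 13: 1174 on hand, pool $23,008.22 (≈ $19.5981 each)
After Nov 15: 1314 on hand, pool $26,116.22 (≈ $19.8754 each)
Nov 18, sell 627: 627/1314 × $26,116.22 → $12,461.84
Total COGS = $4,302.98 + $12,461.84 = $16,764.82
Ending inventory (cost pool remaining) = $13,654.38
Check: goods available $30,419.20 = COGS $16,764.82 + ending $13,654.38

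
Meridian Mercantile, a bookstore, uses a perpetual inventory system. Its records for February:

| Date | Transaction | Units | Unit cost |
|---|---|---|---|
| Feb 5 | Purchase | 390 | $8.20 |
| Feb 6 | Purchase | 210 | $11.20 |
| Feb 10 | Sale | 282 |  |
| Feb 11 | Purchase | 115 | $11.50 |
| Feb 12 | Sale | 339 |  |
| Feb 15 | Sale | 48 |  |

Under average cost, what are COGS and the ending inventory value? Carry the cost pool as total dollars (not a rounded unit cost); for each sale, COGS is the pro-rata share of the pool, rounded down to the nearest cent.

After Feb 5: 390 on hand, pool $3,198.00 (≈ $8.2000 each)
After Feb 6: 600 on hand, pool $5,550.00 (≈ $9.2500 each)
Feb 10, sell 282: 282/600 × $5,550.00 → $2,608.50
After Feb 11: 433 on hand, pool $4,264.00 (≈ $9.8476 each)
Feb 12, sell 339: 339/433 × $4,264.00 → $3,338.32
Feb 15, sell 48: 48/94 × $925.68 → $472.68
Total COGS = $2,608.50 + $3,338.32 + $472.68 = $6,419.50
Ending inventory (cost pool remaining) = $453.00

COGS = $6,419.50; ending inventory = $453.00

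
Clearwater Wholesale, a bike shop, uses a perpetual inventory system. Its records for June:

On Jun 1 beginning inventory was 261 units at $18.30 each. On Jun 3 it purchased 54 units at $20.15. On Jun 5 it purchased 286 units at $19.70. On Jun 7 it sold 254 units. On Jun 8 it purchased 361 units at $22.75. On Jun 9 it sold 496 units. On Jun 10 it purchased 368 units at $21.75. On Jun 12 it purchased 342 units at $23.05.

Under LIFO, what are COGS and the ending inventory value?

COGS = $15,831.75; ending inventory = $19,766.70

Jun 7, 254 sold [LIFO — newest first]: 254 @ $19.70 = $5,003.80
Jun 9, 496 sold [LIFO — newest first]: 361 @ $22.75 + 32 @ $19.70 + 54 @ $20.15 + 49 @ $18.30 = $10,827.95
Total COGS = $5,003.80 + $10,827.95 = $15,831.75
Ending inventory: 212 @ $18.30 + 368 @ $21.75 + 342 @ $23.05 = $19,766.70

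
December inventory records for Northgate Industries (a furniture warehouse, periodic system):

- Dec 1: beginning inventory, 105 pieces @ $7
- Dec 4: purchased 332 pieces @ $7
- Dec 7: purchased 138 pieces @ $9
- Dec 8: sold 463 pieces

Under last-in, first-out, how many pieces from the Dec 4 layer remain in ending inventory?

Dec 8, 463 sold [LIFO — newest first]: 138 @ $9 + 325 @ $7 = $3,517
Ending inventory: 105 @ $7 + 7 @ $7 = $784
Check: goods available $4,301 = COGS $3,517 + ending $784

7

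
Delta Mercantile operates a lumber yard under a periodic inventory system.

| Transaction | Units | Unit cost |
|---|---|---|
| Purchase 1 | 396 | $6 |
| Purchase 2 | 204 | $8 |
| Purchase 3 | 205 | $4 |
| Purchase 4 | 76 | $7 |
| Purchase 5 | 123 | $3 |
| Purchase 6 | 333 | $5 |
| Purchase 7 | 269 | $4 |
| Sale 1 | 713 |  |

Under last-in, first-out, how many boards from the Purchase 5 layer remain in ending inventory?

Sale 1 (713) [LIFO — newest first]: 269 @ $4 + 333 @ $5 + 111 @ $3 = $3,074
Ending inventory: 396 @ $6 + 204 @ $8 + 205 @ $4 + 76 @ $7 + 12 @ $3 = $5,396

12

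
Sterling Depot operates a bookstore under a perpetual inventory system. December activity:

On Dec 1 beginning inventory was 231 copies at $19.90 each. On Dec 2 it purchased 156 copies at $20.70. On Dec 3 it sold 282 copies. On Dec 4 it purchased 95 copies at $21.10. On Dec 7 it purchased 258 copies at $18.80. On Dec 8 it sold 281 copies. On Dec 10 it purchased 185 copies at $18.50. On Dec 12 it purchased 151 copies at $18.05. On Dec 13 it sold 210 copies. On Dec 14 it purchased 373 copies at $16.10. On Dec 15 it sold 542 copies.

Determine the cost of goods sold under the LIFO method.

COGS = $24,132.95

Dec 3, 282 sold [LIFO — newest first]: 156 @ $20.70 + 126 @ $19.90 = $5,736.60
Dec 8, 281 sold [LIFO — newest first]: 258 @ $18.80 + 23 @ $21.10 = $5,335.70
Dec 13, 210 sold [LIFO — newest first]: 151 @ $18.05 + 59 @ $18.50 = $3,817.05
Dec 15, 542 sold [LIFO — newest first]: 373 @ $16.10 + 126 @ $18.50 + 43 @ $21.10 = $9,243.60
Total COGS = $5,736.60 + $5,335.70 + $3,817.05 + $9,243.60 = $24,132.95
Ending inventory: 105 @ $19.90 + 29 @ $21.10 = $2,701.40
Check: goods available $26,834.35 = COGS $24,132.95 + ending $2,701.40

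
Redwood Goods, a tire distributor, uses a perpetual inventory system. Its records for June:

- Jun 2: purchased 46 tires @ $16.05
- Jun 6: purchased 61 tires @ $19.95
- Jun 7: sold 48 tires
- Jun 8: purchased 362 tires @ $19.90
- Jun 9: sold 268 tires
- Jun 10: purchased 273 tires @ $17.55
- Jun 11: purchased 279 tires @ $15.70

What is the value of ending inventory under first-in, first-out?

Ending inventory = $12,216.15

Jun 7, 48 sold [FIFO — oldest first]: 46 @ $16.05 + 2 @ $19.95 = $778.20
Jun 9, 268 sold [FIFO — oldest first]: 59 @ $19.95 + 209 @ $19.90 = $5,336.15
Total COGS = $778.20 + $5,336.15 = $6,114.35
Ending inventory: 153 @ $19.90 + 273 @ $17.55 + 279 @ $15.70 = $12,216.15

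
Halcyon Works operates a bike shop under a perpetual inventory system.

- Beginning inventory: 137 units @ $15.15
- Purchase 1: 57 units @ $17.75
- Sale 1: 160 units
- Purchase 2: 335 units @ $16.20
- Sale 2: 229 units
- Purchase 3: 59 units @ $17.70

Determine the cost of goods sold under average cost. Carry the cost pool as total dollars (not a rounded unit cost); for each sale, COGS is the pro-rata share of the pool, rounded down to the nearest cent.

After Beginning: 137 on hand, pool $2,075.55 (≈ $15.1500 each)
After Purchase 1: 194 on hand, pool $3,087.30 (≈ $15.9139 each)
Sale 1, sell 160: 160/194 × $3,087.30 → $2,546.22
After Purchase 2: 369 on hand, pool $5,968.08 (≈ $16.1737 each)
Sale 2, sell 229: 229/369 × $5,968.08 → $3,703.76
After Purchase 3: 199 on hand, pool $3,308.62 (≈ $16.6262 each)
Total COGS = $2,546.22 + $3,703.76 = $6,249.98
Ending inventory (cost pool remaining) = $3,308.62

COGS = $6,249.98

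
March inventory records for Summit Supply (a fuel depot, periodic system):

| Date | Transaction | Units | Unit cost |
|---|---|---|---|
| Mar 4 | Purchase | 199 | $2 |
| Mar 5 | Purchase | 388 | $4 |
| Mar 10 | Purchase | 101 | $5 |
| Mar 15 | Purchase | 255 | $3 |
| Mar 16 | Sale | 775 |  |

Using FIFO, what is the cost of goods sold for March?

Mar 16, 775 sold [FIFO — oldest first]: 199 @ $2 + 388 @ $4 + 101 @ $5 + 87 @ $3 = $2,716
Ending inventory: 168 @ $3 = $504

COGS = $2,716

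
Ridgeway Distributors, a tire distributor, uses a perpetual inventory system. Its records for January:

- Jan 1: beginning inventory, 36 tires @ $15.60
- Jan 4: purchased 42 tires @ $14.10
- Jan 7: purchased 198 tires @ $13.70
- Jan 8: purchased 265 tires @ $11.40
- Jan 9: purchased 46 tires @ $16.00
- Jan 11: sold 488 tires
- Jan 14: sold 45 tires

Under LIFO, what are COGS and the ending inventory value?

Jan 11, 488 sold [LIFO — newest first]: 46 @ $16.00 + 265 @ $11.40 + 177 @ $13.70 = $6,181.90
Jan 14, 45 sold [LIFO — newest first]: 21 @ $13.70 + 24 @ $14.10 = $626.10
Total COGS = $6,181.90 + $626.10 = $6,808.00
Ending inventory: 36 @ $15.60 + 18 @ $14.10 = $815.40
Check: goods available $7,623.40 = COGS $6,808.00 + ending $815.40

COGS = $6,808.00; ending inventory = $815.40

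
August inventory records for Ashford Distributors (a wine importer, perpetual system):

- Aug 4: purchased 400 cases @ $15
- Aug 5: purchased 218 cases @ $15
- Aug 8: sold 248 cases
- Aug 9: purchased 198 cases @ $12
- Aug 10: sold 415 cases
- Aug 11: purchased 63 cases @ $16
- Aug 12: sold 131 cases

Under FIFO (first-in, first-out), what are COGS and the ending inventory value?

Aug 8, 248 sold [FIFO — oldest first]: 248 @ $15 = $3,720
Aug 10, 415 sold [FIFO — oldest first]: 152 @ $15 + 218 @ $15 + 45 @ $12 = $6,090
Aug 12, 131 sold [FIFO — oldest first]: 131 @ $12 = $1,572
Total COGS = $3,720 + $6,090 + $1,572 = $11,382
Ending inventory: 22 @ $12 + 63 @ $16 = $1,272
Check: goods available $12,654 = COGS $11,382 + ending $1,272

COGS = $11,382; ending inventory = $1,272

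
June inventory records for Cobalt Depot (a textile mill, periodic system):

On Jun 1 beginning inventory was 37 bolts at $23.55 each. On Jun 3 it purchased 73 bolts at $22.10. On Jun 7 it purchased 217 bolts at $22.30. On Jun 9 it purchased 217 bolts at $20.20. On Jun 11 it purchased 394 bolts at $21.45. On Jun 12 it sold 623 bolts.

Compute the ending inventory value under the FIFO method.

Jun 12, 623 sold [FIFO — oldest first]: 37 @ $23.55 + 73 @ $22.10 + 217 @ $22.30 + 217 @ $20.20 + 79 @ $21.45 = $13,401.70
Ending inventory: 315 @ $21.45 = $6,756.75

Ending inventory = $6,756.75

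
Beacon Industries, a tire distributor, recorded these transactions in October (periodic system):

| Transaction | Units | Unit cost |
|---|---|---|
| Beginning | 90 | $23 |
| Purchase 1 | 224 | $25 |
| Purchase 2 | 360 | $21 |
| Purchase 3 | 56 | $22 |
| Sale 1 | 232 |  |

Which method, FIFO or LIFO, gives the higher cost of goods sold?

FIFO

FIFO COGS: 90 @ $23 + 142 @ $25 = $5,620
LIFO COGS: 56 @ $22 + 176 @ $21 = $4,928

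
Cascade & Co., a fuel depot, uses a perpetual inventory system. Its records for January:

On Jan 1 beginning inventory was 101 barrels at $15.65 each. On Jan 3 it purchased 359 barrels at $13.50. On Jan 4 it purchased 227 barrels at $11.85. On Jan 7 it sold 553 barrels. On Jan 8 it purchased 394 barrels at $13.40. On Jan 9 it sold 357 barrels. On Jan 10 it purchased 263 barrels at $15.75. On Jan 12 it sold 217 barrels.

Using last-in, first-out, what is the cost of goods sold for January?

COGS = $15,292.50

Jan 7, 553 sold [LIFO — newest first]: 227 @ $11.85 + 326 @ $13.50 = $7,090.95
Jan 9, 357 sold [LIFO — newest first]: 357 @ $13.40 = $4,783.80
Jan 12, 217 sold [LIFO — newest first]: 217 @ $15.75 = $3,417.75
Total COGS = $7,090.95 + $4,783.80 + $3,417.75 = $15,292.50
Ending inventory: 101 @ $15.65 + 33 @ $13.50 + 37 @ $13.40 + 46 @ $15.75 = $3,246.45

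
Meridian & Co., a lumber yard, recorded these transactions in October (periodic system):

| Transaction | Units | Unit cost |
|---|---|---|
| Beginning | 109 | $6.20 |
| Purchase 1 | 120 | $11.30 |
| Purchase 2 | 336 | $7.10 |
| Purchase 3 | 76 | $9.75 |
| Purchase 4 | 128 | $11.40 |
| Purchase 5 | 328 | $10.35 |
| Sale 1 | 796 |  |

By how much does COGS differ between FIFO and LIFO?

$572.35

FIFO COGS: 109 @ $6.20 + 120 @ $11.30 + 336 @ $7.10 + 76 @ $9.75 + 128 @ $11.40 + 27 @ $10.35 = $6,897.05
LIFO COGS: 328 @ $10.35 + 128 @ $11.40 + 76 @ $9.75 + 264 @ $7.10 = $7,469.40
Difference = |$6,897.05 − $7,469.40| = $572.35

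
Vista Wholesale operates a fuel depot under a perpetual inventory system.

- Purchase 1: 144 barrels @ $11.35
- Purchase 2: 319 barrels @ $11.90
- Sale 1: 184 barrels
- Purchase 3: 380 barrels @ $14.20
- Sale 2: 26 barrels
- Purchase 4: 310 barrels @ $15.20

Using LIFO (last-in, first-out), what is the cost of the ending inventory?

Ending inventory = $12,979.70

Sale 1 (184) [LIFO — newest first]: 184 @ $11.90 = $2,189.60
Sale 2 (26) [LIFO — newest first]: 26 @ $14.20 = $369.20
Total COGS = $2,189.60 + $369.20 = $2,558.80
Ending inventory: 144 @ $11.35 + 135 @ $11.90 + 354 @ $14.20 + 310 @ $15.20 = $12,979.70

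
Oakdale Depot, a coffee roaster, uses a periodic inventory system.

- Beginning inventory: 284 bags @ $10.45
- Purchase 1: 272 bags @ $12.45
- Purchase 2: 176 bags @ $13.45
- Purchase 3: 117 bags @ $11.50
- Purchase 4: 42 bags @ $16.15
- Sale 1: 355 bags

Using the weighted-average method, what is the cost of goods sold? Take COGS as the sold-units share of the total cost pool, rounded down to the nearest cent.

Sale 1, sell 355: 355/891 × $10,745.20 → $4,281.19
Ending inventory (cost pool remaining) = $6,464.01

COGS = $4,281.19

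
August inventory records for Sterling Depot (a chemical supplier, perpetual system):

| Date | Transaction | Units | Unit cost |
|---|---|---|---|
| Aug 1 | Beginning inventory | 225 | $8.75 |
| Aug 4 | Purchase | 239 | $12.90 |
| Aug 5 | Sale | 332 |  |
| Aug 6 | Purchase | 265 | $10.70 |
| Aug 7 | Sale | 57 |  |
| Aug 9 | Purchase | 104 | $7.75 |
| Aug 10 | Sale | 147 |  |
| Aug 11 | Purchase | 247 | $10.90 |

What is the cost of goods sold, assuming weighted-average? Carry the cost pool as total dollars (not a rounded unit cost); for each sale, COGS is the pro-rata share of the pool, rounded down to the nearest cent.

COGS = $5,706.47

After Aug 1: 225 on hand, pool $1,968.75 (≈ $8.7500 each)
After Aug 4: 464 on hand, pool $5,051.85 (≈ $10.8876 each)
Aug 5, sell 332: 332/464 × $5,051.85 → $3,614.68
After Aug 6: 397 on hand, pool $4,272.67 (≈ $10.7624 each)
Aug 7, sell 57: 57/397 × $4,272.67 → $613.45
After Aug 9: 444 on hand, pool $4,465.22 (≈ $10.0568 each)
Aug 10, sell 147: 147/444 × $4,465.22 → $1,478.34
After Aug 11: 544 on hand, pool $5,679.18 (≈ $10.4397 each)
Total COGS = $3,614.68 + $613.45 + $1,478.34 = $5,706.47
Ending inventory (cost pool remaining) = $5,679.18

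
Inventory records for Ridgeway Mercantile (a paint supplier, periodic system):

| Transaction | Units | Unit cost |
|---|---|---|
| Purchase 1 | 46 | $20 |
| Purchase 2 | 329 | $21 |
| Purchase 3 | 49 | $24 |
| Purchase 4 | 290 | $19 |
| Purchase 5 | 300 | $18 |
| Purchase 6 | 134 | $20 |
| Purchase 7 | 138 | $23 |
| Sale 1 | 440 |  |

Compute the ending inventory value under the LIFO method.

Ending inventory = $16,891

Sale 1 (440) [LIFO — newest first]: 138 @ $23 + 134 @ $20 + 168 @ $18 = $8,878
Ending inventory: 46 @ $20 + 329 @ $21 + 49 @ $24 + 290 @ $19 + 132 @ $18 = $16,891
Check: goods available $25,769 = COGS $8,878 + ending $16,891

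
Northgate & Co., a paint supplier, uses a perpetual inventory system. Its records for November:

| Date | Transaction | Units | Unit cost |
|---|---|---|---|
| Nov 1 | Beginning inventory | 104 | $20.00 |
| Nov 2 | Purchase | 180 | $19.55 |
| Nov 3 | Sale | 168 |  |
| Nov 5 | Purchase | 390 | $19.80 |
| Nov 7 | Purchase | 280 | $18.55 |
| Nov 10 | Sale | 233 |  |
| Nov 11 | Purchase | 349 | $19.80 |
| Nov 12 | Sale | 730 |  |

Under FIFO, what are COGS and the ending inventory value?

Nov 3, 168 sold [FIFO — oldest first]: 104 @ $20.00 + 64 @ $19.55 = $3,331.20
Nov 10, 233 sold [FIFO — oldest first]: 116 @ $19.55 + 117 @ $19.80 = $4,584.40
Nov 12, 730 sold [FIFO — oldest first]: 273 @ $19.80 + 280 @ $18.55 + 177 @ $19.80 = $14,104.00
Total COGS = $3,331.20 + $4,584.40 + $14,104.00 = $22,019.60
Ending inventory: 172 @ $19.80 = $3,405.60
Check: goods available $25,425.20 = COGS $22,019.60 + ending $3,405.60

COGS = $22,019.60; ending inventory = $3,405.60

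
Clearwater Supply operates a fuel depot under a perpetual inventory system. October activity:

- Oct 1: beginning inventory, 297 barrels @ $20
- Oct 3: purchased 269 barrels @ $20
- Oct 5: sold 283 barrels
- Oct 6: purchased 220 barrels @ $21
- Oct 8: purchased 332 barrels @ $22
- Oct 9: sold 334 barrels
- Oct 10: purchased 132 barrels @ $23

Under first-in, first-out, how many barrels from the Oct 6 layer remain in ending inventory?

Oct 5, 283 sold [FIFO — oldest first]: 283 @ $20 = $5,660
Oct 9, 334 sold [FIFO — oldest first]: 14 @ $20 + 269 @ $20 + 51 @ $21 = $6,731
Total COGS = $5,660 + $6,731 = $12,391
Ending inventory: 169 @ $21 + 332 @ $22 + 132 @ $23 = $13,889
Check: goods available $26,280 = COGS $12,391 + ending $13,889

169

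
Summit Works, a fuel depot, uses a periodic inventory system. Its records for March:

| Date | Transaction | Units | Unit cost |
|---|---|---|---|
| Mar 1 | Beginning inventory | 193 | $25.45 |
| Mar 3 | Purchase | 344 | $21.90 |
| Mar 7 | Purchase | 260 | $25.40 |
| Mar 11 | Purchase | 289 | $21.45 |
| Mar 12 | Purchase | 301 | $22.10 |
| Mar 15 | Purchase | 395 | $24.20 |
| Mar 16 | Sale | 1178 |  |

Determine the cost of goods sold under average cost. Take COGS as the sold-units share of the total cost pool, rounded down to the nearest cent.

COGS = $27,407.07

Mar 16, sell 1178: 1178/1782 × $41,459.60 → $27,407.07
Ending inventory (cost pool remaining) = $14,052.53
Check: goods available $41,459.60 = COGS $27,407.07 + ending $14,052.53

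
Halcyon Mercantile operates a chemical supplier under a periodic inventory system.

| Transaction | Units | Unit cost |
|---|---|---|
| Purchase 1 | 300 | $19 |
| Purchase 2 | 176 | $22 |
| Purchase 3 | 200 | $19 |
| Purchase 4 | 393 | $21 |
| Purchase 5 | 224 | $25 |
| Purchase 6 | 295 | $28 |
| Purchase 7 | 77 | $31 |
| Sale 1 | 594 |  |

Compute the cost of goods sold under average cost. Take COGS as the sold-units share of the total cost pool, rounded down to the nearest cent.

Sale 1, sell 594: 594/1665 × $37,872.00 → $13,511.09
Ending inventory (cost pool remaining) = $24,360.91

COGS = $13,511.09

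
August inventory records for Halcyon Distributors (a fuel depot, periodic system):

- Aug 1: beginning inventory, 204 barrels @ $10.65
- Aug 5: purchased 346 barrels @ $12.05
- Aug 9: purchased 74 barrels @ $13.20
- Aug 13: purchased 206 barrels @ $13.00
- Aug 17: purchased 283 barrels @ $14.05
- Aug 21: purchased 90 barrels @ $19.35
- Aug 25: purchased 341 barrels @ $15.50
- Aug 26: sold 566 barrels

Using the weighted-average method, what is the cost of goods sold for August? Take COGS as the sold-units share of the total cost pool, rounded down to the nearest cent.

COGS = $7,698.13

Aug 26, sell 566: 566/1544 × $20,999.85 → $7,698.13
Ending inventory (cost pool remaining) = $13,301.72
Check: goods available $20,999.85 = COGS $7,698.13 + ending $13,301.72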